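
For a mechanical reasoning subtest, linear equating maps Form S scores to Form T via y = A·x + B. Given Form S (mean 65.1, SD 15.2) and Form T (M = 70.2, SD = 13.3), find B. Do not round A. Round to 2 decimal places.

A = SD_Y / SD_X = 13.3 / 15.2 = 0.875000
B = M_Y − A·M_X = 70.2 − 0.875000 × 65.1 = 13.24

13.24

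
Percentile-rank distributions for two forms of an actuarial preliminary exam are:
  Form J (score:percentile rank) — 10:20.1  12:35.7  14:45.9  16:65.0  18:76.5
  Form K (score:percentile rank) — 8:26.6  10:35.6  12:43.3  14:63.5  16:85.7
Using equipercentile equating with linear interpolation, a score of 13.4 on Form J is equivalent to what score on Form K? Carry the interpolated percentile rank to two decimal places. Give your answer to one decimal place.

PR of 13.4 on Form J: 35.7 + (13.4 − 12)/(14 − 12) × (45.9 − 35.7) = 42.84
On Form K, PR 42.84 falls between score 10 (PR 35.6) and 12 (PR 43.3).
Interpolate: 10 + (42.84 − 35.6)/(43.3 − 35.6) × (12 − 10) = 11.9

11.9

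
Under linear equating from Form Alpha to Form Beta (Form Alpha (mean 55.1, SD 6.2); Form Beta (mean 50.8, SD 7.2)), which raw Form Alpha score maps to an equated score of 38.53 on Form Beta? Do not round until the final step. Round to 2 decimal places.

Invert y = (SD_Y/SD_X)(x − M_X) + M_Y:
x = (SD_X/SD_Y)(y − M_Y) + M_X = (6.2/7.2)(38.53 − 50.8) + 55.1
x = 0.861111 × -12.270 + 55.1 = 44.53

44.53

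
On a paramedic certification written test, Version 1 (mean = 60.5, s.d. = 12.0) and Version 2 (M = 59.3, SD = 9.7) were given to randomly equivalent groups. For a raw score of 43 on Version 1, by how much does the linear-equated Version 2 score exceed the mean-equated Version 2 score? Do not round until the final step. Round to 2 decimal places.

Mean-equated: 43 + (59.3 − 60.5) = 41.80
Linear-equated: (9.7/12.0)(43 − 60.5) + 59.3 = 45.154
Difference = 45.154 − 41.80 = 3.35

3.35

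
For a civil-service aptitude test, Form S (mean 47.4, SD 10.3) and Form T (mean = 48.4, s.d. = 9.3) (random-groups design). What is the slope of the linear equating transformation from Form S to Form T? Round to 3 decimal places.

A = SD_Y / SD_X = 9.3 / 10.3 = 0.903

0.903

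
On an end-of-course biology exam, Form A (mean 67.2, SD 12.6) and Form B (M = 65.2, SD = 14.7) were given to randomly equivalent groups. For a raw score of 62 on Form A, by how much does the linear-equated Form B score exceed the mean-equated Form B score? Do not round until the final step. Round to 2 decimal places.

-0.87

Mean-equated: 62 + (65.2 − 67.2) = 60.00
Linear-equated: (14.7/12.6)(62 − 67.2) + 65.2 = 59.133
Difference = 59.133 − 60.00 = -0.87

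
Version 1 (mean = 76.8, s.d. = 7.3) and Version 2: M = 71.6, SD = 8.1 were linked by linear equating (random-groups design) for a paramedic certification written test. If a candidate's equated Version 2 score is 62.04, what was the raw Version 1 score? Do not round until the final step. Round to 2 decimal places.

68.18

Invert y = (SD_Y/SD_X)(x − M_X) + M_Y:
x = (SD_X/SD_Y)(y − M_Y) + M_X = (7.3/8.1)(62.04 − 71.6) + 76.8
x = 0.901235 × -9.560 + 76.8 = 68.18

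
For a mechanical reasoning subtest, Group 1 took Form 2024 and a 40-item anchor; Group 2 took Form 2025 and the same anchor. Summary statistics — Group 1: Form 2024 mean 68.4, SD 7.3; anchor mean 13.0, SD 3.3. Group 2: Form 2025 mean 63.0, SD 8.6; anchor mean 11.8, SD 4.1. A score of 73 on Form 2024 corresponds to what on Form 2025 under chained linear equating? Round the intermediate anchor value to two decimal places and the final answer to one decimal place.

Form 2024 → anchor (Group 1): v = (3.3/7.3)(73 − 68.4) + 13.0 = 15.08
anchor → Form 2025 (Group 2): y = (8.6/4.1)(15.08 − 11.8) + 63.0 = 69.9

69.9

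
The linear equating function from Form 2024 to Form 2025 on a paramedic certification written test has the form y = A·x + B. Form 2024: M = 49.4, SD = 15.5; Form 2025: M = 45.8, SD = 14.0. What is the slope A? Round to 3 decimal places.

A = SD_Y / SD_X = 14.0 / 15.5 = 0.903

0.903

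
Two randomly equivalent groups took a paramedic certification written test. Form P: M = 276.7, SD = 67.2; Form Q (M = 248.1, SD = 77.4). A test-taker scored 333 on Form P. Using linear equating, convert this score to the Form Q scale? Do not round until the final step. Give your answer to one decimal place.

312.9

Linear equating: y = (SD_Y/SD_X)(x − M_X) + M_Y
y = (77.4/67.2)(333 − 276.7) + 248.1
y = 1.151786 × 56.3 + 248.1 = 64.8455 + 248.1 = 312.9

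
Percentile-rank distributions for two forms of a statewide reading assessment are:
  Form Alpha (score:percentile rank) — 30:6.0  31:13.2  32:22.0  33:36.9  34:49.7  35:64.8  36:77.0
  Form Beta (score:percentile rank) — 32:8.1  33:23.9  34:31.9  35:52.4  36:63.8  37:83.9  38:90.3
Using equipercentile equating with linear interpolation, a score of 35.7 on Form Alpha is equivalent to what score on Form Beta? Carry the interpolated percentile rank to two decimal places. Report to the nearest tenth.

PR of 35.7 on Form Alpha: 64.8 + (35.7 − 35)/(36 − 35) × (77.0 − 64.8) = 73.34
On Form Beta, PR 73.34 falls between score 36 (PR 63.8) and 37 (PR 83.9).
Interpolate: 36 + (73.34 − 63.8)/(83.9 − 63.8) × (37 − 36) = 36.5

36.5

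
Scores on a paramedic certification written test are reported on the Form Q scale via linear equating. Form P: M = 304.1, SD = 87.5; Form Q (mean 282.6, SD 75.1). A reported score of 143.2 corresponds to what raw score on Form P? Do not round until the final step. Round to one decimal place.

141.7

Invert y = (SD_Y/SD_X)(x − M_X) + M_Y:
x = (SD_X/SD_Y)(y − M_Y) + M_X = (87.5/75.1)(143.2 − 282.6) + 304.1
x = 1.165113 × -139.400 + 304.1 = 141.7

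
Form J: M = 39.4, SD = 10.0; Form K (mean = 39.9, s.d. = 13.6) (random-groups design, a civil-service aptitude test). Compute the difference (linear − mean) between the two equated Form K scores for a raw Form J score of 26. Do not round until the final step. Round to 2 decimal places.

-4.82

Mean-equated: 26 + (39.9 − 39.4) = 26.50
Linear-equated: (13.6/10.0)(26 − 39.4) + 39.9 = 21.676
Difference = 21.676 − 26.50 = -4.82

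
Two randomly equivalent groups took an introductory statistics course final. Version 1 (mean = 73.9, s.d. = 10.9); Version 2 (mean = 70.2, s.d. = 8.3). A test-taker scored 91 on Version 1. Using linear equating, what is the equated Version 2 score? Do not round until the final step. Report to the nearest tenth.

83.2

Linear equating: y = (SD_Y/SD_X)(x − M_X) + M_Y
y = (8.3/10.9)(91 − 73.9) + 70.2
y = 0.761468 × 17.1 + 70.2 = 13.0211 + 70.2 = 83.2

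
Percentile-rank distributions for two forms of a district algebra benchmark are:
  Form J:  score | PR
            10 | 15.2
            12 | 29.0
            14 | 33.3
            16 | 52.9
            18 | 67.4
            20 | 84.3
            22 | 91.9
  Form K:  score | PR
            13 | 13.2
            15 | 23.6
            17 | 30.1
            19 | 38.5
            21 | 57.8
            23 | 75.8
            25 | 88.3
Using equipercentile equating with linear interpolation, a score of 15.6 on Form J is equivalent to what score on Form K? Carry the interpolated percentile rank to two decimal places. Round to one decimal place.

PR of 15.6 on Form J: 33.3 + (15.6 − 14)/(16 − 14) × (52.9 − 33.3) = 48.98
On Form K, PR 48.98 falls between score 19 (PR 38.5) and 21 (PR 57.8).
Interpolate: 19 + (48.98 − 38.5)/(57.8 − 38.5) × (21 − 19) = 20.1

20.1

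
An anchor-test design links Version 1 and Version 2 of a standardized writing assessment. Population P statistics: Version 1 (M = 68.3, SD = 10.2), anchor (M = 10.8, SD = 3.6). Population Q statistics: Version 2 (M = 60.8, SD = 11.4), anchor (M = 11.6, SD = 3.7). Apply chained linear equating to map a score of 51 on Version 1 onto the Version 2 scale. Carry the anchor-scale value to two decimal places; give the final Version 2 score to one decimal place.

39.5

Version 1 → anchor (Population P): v = (3.6/10.2)(51 − 68.3) + 10.8 = 4.69
anchor → Version 2 (Population Q): y = (11.4/3.7)(4.69 − 11.6) + 60.8 = 39.5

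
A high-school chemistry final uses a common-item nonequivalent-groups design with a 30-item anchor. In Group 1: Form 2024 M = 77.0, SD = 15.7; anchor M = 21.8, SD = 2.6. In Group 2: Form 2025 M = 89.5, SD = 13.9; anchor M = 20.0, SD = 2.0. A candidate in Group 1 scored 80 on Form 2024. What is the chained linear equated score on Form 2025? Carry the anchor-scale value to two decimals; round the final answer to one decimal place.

105.5

Form 2024 → anchor (Group 1): v = (2.6/15.7)(80 − 77.0) + 21.8 = 22.30
anchor → Form 2025 (Group 2): y = (13.9/2.0)(22.30 − 20.0) + 89.5 = 105.5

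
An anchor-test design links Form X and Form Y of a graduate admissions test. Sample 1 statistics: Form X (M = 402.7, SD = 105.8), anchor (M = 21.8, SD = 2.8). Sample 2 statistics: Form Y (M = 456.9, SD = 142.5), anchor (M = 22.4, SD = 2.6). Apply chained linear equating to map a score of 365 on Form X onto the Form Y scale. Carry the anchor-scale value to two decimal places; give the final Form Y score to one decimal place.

369.2

Form X → anchor (Sample 1): v = (2.8/105.8)(365 − 402.7) + 21.8 = 20.80
anchor → Form Y (Sample 2): y = (142.5/2.6)(20.80 − 22.4) + 456.9 = 369.2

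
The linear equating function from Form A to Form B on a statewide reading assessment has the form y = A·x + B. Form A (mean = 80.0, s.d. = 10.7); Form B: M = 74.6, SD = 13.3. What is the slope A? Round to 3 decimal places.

1.243

A = SD_Y / SD_X = 13.3 / 10.7 = 1.243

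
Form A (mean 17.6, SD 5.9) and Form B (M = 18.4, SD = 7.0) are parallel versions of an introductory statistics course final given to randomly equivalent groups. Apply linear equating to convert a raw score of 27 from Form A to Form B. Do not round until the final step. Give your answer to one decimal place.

Linear equating: y = (SD_Y/SD_X)(x − M_X) + M_Y
y = (7.0/5.9)(27 − 17.6) + 18.4
y = 1.186441 × 9.4 + 18.4 = 11.1525 + 18.4 = 29.6

29.6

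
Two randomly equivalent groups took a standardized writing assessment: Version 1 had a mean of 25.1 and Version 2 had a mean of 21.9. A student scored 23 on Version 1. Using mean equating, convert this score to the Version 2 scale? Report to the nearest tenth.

Mean equating: y = x + (M_Y − M_X) = 23 + (21.9 − 25.1) = 19.8

19.8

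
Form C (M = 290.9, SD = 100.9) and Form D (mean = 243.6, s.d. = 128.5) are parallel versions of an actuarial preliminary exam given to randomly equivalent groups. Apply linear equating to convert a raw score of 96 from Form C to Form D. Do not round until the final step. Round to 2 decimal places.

Linear equating: y = (SD_Y/SD_X)(x − M_X) + M_Y
y = (128.5/100.9)(96 − 290.9) + 243.6
y = 1.273538 × -194.9 + 243.6 = -248.2126 + 243.6 = -4.61

-4.61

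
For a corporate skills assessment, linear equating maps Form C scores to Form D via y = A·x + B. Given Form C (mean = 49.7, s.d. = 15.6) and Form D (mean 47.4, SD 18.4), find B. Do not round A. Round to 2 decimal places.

-11.22

A = SD_Y / SD_X = 18.4 / 15.6 = 1.179487
B = M_Y − A·M_X = 47.4 − 1.179487 × 49.7 = -11.22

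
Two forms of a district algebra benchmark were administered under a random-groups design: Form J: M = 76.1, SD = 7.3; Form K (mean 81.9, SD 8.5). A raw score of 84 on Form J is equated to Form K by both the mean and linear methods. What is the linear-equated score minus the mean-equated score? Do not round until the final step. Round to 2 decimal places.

Mean-equated: 84 + (81.9 − 76.1) = 89.80
Linear-equated: (8.5/7.3)(84 − 76.1) + 81.9 = 91.099
Difference = 91.099 − 89.80 = 1.30

1.30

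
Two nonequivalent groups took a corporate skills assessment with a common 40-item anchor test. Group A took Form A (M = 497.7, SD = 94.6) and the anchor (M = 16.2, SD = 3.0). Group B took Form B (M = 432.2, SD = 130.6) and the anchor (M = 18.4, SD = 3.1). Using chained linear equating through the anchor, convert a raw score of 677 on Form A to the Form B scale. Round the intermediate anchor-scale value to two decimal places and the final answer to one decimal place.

Form A → anchor (Group A): v = (3.0/94.6)(677 − 497.7) + 16.2 = 21.89
anchor → Form B (Group B): y = (130.6/3.1)(21.89 − 18.4) + 432.2 = 579.2

579.2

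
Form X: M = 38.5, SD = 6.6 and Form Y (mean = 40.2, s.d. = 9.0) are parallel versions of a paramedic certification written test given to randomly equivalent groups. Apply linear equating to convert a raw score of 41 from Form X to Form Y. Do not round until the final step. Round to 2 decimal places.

Linear equating: y = (SD_Y/SD_X)(x − M_X) + M_Y
y = (9.0/6.6)(41 − 38.5) + 40.2
y = 1.363636 × 2.5 + 40.2 = 3.4091 + 40.2 = 43.61

43.61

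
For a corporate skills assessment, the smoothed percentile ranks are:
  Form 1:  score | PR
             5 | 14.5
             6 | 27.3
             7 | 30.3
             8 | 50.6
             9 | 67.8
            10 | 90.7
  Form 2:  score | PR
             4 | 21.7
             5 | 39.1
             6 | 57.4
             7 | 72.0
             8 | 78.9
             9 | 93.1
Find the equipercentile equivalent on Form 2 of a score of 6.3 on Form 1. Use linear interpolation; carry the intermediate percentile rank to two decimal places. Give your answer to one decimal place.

4.4

PR of 6.3 on Form 1: 27.3 + (6.3 − 6)/(7 − 6) × (30.3 − 27.3) = 28.20
On Form 2, PR 28.20 falls between score 4 (PR 21.7) and 5 (PR 39.1).
Interpolate: 4 + (28.20 − 21.7)/(39.1 − 21.7) × (5 − 4) = 4.4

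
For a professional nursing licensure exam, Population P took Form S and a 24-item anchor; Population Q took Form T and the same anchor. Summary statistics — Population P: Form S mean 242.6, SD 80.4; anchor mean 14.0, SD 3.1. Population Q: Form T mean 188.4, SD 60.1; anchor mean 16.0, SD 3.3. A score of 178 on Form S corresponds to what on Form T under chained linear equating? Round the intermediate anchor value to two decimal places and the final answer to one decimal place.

106.6

Form S → anchor (Population P): v = (3.1/80.4)(178 − 242.6) + 14.0 = 11.51
anchor → Form T (Population Q): y = (60.1/3.3)(11.51 − 16.0) + 188.4 = 106.6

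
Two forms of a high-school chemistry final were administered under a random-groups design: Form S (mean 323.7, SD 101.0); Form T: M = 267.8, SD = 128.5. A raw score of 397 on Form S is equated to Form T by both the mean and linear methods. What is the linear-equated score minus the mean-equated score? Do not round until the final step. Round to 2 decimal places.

Mean-equated: 397 + (267.8 − 323.7) = 341.10
Linear-equated: (128.5/101.0)(397 − 323.7) + 267.8 = 361.058
Difference = 361.058 − 341.10 = 19.96

19.96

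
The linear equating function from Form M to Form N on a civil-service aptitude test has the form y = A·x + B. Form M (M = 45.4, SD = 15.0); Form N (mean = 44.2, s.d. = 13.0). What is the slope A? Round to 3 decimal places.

0.867

A = SD_Y / SD_X = 13.0 / 15.0 = 0.867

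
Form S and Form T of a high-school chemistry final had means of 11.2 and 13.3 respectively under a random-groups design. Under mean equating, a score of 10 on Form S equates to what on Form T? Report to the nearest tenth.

12.1

Mean equating: y = x + (M_Y − M_X) = 10 + (13.3 − 11.2) = 12.1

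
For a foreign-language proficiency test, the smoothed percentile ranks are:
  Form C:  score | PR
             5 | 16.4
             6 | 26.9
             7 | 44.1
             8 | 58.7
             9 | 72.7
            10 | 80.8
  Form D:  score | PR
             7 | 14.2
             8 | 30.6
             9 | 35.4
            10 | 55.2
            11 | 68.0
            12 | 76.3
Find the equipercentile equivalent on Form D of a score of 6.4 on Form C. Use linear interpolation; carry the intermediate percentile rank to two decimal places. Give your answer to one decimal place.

8.7

PR of 6.4 on Form C: 26.9 + (6.4 − 6)/(7 − 6) × (44.1 − 26.9) = 33.78
On Form D, PR 33.78 falls between score 8 (PR 30.6) and 9 (PR 35.4).
Interpolate: 8 + (33.78 − 30.6)/(35.4 − 30.6) × (9 − 8) = 8.7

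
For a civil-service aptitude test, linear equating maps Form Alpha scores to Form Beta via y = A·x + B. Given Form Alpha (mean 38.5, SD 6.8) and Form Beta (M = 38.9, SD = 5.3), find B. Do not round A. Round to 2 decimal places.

8.89

A = SD_Y / SD_X = 5.3 / 6.8 = 0.779412
B = M_Y − A·M_X = 38.9 − 0.779412 × 38.5 = 8.89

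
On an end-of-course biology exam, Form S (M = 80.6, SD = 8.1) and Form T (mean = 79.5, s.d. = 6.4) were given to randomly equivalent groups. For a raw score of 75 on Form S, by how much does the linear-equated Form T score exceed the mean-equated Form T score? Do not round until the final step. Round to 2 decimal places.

1.18

Mean-equated: 75 + (79.5 − 80.6) = 73.90
Linear-equated: (6.4/8.1)(75 − 80.6) + 79.5 = 75.075
Difference = 75.075 − 73.90 = 1.18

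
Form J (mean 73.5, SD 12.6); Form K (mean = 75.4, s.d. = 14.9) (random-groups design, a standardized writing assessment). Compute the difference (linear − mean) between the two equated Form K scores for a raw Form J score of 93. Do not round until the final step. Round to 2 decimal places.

3.56

Mean-equated: 93 + (75.4 − 73.5) = 94.90
Linear-equated: (14.9/12.6)(93 − 73.5) + 75.4 = 98.460
Difference = 98.460 − 94.90 = 3.56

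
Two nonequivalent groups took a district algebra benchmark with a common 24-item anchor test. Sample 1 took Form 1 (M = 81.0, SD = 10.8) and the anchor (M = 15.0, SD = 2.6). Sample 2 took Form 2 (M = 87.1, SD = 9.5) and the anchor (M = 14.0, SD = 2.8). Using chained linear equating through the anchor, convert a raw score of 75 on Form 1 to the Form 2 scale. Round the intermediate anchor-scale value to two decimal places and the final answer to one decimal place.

85.6

Form 1 → anchor (Sample 1): v = (2.6/10.8)(75 − 81.0) + 15.0 = 13.56
anchor → Form 2 (Sample 2): y = (9.5/2.8)(13.56 − 14.0) + 87.1 = 85.6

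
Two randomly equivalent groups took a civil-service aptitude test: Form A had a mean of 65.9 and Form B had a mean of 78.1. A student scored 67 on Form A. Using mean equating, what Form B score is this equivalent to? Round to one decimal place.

79.2

Mean equating: y = x + (M_Y − M_X) = 67 + (78.1 − 65.9) = 79.2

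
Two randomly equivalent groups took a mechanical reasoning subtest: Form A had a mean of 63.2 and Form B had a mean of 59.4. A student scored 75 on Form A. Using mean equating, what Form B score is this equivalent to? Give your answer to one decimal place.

Mean equating: y = x + (M_Y − M_X) = 75 + (59.4 − 63.2) = 71.2

71.2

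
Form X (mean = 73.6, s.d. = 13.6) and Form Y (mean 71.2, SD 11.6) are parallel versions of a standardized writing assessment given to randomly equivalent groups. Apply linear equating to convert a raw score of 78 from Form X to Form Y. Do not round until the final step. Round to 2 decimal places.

Linear equating: y = (SD_Y/SD_X)(x − M_X) + M_Y
y = (11.6/13.6)(78 − 73.6) + 71.2
y = 0.852941 × 4.4 + 71.2 = 3.7529 + 71.2 = 74.95

74.95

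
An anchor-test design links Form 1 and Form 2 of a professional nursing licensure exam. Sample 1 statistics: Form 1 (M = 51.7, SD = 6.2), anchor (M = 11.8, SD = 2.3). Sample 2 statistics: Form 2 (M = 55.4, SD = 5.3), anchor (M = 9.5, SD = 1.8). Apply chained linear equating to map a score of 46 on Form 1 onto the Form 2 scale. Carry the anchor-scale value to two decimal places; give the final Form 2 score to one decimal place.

Form 1 → anchor (Sample 1): v = (2.3/6.2)(46 − 51.7) + 11.8 = 9.69
anchor → Form 2 (Sample 2): y = (5.3/1.8)(9.69 − 9.5) + 55.4 = 56.0

56.0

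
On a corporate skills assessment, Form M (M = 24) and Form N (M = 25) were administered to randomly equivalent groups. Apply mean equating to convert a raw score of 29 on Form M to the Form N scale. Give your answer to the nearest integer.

Mean equating: y = x + (M_Y − M_X) = 29 + (25 − 24) = 30

30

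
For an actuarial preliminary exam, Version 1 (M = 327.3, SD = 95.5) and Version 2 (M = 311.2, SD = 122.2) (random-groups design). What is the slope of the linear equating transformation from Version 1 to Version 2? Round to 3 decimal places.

A = SD_Y / SD_X = 122.2 / 95.5 = 1.280

1.280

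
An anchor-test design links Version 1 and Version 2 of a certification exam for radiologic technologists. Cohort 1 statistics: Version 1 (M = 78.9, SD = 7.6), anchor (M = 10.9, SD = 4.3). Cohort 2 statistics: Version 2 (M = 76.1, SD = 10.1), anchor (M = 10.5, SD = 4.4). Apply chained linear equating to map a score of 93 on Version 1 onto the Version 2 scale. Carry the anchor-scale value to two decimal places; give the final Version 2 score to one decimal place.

Version 1 → anchor (Cohort 1): v = (4.3/7.6)(93 − 78.9) + 10.9 = 18.88
anchor → Version 2 (Cohort 2): y = (10.1/4.4)(18.88 − 10.5) + 76.1 = 95.3

95.3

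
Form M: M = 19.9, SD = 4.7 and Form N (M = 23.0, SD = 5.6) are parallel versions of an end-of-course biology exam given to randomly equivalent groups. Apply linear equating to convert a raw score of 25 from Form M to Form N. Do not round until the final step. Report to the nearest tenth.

29.1

Linear equating: y = (SD_Y/SD_X)(x − M_X) + M_Y
y = (5.6/4.7)(25 − 19.9) + 23.0
y = 1.191489 × 5.1 + 23.0 = 6.0766 + 23.0 = 29.1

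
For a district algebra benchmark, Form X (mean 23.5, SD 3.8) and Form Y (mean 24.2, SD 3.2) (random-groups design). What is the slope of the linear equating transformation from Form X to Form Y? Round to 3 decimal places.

0.842

A = SD_Y / SD_X = 3.2 / 3.8 = 0.842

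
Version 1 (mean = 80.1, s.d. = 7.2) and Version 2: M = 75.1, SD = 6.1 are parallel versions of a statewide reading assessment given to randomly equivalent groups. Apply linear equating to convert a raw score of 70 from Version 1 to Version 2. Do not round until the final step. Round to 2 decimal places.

66.54

Linear equating: y = (SD_Y/SD_X)(x − M_X) + M_Y
y = (6.1/7.2)(70 − 80.1) + 75.1
y = 0.847222 × -10.1 + 75.1 = -8.5569 + 75.1 = 66.54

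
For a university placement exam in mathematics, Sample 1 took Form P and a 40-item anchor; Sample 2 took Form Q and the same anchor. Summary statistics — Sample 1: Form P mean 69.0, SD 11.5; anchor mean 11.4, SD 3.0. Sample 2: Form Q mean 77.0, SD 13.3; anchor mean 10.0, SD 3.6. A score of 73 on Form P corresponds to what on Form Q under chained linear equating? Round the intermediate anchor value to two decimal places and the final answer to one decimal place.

Form P → anchor (Sample 1): v = (3.0/11.5)(73 − 69.0) + 11.4 = 12.44
anchor → Form Q (Sample 2): y = (13.3/3.6)(12.44 − 10.0) + 77.0 = 86.0

86.0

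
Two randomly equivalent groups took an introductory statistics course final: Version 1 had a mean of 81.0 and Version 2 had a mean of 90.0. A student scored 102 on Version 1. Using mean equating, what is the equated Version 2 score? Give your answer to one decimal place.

111.0

Mean equating: y = x + (M_Y − M_X) = 102 + (90.0 − 81.0) = 111.0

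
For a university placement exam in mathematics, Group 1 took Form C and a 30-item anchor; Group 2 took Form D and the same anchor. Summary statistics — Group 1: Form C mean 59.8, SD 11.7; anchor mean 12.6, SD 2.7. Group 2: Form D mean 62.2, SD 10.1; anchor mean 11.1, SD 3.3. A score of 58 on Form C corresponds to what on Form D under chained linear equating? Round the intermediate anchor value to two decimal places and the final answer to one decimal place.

65.5

Form C → anchor (Group 1): v = (2.7/11.7)(58 − 59.8) + 12.6 = 12.18
anchor → Form D (Group 2): y = (10.1/3.3)(12.18 − 11.1) + 62.2 = 65.5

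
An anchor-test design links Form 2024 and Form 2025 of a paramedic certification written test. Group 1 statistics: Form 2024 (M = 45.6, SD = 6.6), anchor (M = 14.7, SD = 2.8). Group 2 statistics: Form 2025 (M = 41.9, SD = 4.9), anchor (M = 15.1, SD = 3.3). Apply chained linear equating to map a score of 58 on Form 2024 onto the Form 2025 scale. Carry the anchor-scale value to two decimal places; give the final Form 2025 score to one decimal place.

49.1

Form 2024 → anchor (Group 1): v = (2.8/6.6)(58 − 45.6) + 14.7 = 19.96
anchor → Form 2025 (Group 2): y = (4.9/3.3)(19.96 − 15.1) + 41.9 = 49.1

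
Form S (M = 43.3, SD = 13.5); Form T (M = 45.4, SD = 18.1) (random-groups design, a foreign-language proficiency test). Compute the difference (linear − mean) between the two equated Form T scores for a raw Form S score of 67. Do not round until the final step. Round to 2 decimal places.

Mean-equated: 67 + (45.4 − 43.3) = 69.10
Linear-equated: (18.1/13.5)(67 − 43.3) + 45.4 = 77.176
Difference = 77.176 − 69.10 = 8.08

8.08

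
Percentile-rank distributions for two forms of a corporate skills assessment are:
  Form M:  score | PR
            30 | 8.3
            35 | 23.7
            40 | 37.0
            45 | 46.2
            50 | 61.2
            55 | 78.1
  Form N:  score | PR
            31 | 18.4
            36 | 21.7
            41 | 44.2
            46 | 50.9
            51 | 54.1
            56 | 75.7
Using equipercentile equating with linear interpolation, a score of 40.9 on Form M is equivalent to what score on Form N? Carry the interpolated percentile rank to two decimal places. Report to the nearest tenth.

PR of 40.9 on Form M: 37.0 + (40.9 − 40)/(45 − 40) × (46.2 − 37.0) = 38.66
On Form N, PR 38.66 falls between score 36 (PR 21.7) and 41 (PR 44.2).
Interpolate: 36 + (38.66 − 21.7)/(44.2 − 21.7) × (41 − 36) = 39.8

39.8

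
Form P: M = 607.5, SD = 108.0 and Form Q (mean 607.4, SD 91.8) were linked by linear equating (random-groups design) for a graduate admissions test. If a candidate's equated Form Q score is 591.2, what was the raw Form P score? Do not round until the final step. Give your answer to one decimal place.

Invert y = (SD_Y/SD_X)(x − M_X) + M_Y:
x = (SD_X/SD_Y)(y − M_Y) + M_X = (108.0/91.8)(591.2 − 607.4) + 607.5
x = 1.176471 × -16.200 + 607.5 = 588.4

588.4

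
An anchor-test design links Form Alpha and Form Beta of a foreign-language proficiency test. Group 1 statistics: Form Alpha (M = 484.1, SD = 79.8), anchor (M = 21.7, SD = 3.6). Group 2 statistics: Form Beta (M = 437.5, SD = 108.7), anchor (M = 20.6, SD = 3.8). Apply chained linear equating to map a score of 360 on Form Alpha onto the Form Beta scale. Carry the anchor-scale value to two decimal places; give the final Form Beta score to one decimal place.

Form Alpha → anchor (Group 1): v = (3.6/79.8)(360 − 484.1) + 21.7 = 16.10
anchor → Form Beta (Group 2): y = (108.7/3.8)(16.10 − 20.6) + 437.5 = 308.8

308.8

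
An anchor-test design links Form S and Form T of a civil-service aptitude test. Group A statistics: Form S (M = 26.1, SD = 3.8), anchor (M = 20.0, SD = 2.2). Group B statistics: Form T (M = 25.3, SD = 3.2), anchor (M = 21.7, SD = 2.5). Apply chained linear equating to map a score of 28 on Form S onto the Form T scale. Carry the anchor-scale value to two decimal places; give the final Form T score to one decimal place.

24.5

Form S → anchor (Group A): v = (2.2/3.8)(28 − 26.1) + 20.0 = 21.10
anchor → Form T (Group B): y = (3.2/2.5)(21.10 − 21.7) + 25.3 = 24.5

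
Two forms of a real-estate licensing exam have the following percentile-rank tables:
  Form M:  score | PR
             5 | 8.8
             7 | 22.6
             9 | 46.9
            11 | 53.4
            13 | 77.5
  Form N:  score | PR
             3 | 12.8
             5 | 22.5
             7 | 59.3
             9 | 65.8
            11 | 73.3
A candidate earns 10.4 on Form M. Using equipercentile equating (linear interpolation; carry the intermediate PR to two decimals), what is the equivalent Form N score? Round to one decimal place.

PR of 10.4 on Form M: 46.9 + (10.4 − 9)/(11 − 9) × (53.4 − 46.9) = 51.45
On Form N, PR 51.45 falls between score 5 (PR 22.5) and 7 (PR 59.3).
Interpolate: 5 + (51.45 − 22.5)/(59.3 − 22.5) × (7 − 5) = 6.6

6.6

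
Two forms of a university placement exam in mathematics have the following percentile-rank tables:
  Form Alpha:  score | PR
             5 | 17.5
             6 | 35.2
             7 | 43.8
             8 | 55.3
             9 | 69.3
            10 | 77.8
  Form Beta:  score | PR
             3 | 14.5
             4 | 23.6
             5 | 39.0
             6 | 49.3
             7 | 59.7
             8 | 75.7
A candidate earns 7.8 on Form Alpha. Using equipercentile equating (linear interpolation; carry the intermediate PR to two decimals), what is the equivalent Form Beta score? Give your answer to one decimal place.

PR of 7.8 on Form Alpha: 43.8 + (7.8 − 7)/(8 − 7) × (55.3 − 43.8) = 53.00
On Form Beta, PR 53.00 falls between score 6 (PR 49.3) and 7 (PR 59.7).
Interpolate: 6 + (53.00 − 49.3)/(59.7 − 49.3) × (7 − 6) = 6.4

6.4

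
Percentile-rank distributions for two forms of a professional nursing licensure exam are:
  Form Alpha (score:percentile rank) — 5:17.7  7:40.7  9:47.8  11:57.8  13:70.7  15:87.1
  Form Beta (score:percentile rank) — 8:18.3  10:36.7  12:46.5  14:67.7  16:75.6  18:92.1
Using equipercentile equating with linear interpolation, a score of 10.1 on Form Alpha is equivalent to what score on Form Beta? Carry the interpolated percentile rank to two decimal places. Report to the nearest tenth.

PR of 10.1 on Form Alpha: 47.8 + (10.1 − 9)/(11 − 9) × (57.8 − 47.8) = 53.30
On Form Beta, PR 53.30 falls between score 12 (PR 46.5) and 14 (PR 67.7).
Interpolate: 12 + (53.30 − 46.5)/(67.7 − 46.5) × (14 − 12) = 12.6

12.6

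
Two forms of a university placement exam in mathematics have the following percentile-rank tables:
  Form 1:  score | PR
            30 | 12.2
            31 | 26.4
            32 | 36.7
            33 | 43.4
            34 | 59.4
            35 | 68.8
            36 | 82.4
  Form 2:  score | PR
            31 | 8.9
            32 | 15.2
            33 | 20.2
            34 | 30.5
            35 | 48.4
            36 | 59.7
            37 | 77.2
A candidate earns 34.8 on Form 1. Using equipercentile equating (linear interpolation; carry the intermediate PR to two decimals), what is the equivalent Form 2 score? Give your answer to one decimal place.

PR of 34.8 on Form 1: 59.4 + (34.8 − 34)/(35 − 34) × (68.8 − 59.4) = 66.92
On Form 2, PR 66.92 falls between score 36 (PR 59.7) and 37 (PR 77.2).
Interpolate: 36 + (66.92 − 59.7)/(77.2 − 59.7) × (37 − 36) = 36.4

36.4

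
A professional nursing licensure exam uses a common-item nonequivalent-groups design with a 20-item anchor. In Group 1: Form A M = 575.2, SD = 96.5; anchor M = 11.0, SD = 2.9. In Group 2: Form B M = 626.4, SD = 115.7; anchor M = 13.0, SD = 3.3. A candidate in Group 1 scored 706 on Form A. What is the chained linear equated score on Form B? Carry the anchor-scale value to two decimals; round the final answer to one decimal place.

694.1

Form A → anchor (Group 1): v = (2.9/96.5)(706 − 575.2) + 11.0 = 14.93
anchor → Form B (Group 2): y = (115.7/3.3)(14.93 − 13.0) + 626.4 = 694.1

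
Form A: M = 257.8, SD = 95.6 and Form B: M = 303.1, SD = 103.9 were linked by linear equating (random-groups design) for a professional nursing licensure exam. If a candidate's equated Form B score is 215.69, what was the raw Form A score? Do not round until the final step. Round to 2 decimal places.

177.37

Invert y = (SD_Y/SD_X)(x − M_X) + M_Y:
x = (SD_X/SD_Y)(y − M_Y) + M_X = (95.6/103.9)(215.69 − 303.1) + 257.8
x = 0.920115 × -87.410 + 257.8 = 177.37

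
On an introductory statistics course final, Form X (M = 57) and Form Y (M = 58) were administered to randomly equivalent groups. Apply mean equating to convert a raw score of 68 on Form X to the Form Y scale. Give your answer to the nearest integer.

Mean equating: y = x + (M_Y − M_X) = 68 + (58 − 57) = 69

69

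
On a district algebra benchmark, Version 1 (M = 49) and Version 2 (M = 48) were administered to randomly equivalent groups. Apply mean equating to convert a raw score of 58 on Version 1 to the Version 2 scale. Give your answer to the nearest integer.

Mean equating: y = x + (M_Y − M_X) = 58 + (48 − 49) = 57

57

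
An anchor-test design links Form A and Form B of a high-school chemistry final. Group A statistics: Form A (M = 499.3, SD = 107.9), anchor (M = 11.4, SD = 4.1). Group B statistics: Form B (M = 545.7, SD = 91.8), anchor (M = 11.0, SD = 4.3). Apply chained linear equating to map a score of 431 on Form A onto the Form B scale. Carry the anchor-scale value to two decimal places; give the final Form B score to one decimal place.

Form A → anchor (Group A): v = (4.1/107.9)(431 − 499.3) + 11.4 = 8.80
anchor → Form B (Group B): y = (91.8/4.3)(8.80 − 11.0) + 545.7 = 498.7

498.7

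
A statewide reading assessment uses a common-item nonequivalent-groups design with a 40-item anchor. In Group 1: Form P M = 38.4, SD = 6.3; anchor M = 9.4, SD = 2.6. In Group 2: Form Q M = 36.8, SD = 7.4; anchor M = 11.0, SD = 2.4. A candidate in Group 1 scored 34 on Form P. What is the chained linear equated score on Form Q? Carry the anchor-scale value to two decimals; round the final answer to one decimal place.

Form P → anchor (Group 1): v = (2.6/6.3)(34 − 38.4) + 9.4 = 7.58
anchor → Form Q (Group 2): y = (7.4/2.4)(7.58 − 11.0) + 36.8 = 26.3

26.3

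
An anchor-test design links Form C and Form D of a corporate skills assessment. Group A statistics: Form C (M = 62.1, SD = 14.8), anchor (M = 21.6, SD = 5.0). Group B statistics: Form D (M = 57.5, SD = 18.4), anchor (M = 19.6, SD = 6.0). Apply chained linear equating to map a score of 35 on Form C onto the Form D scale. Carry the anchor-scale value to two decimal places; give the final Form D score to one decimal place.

Form C → anchor (Group A): v = (5.0/14.8)(35 − 62.1) + 21.6 = 12.44
anchor → Form D (Group B): y = (18.4/6.0)(12.44 − 19.6) + 57.5 = 35.5

35.5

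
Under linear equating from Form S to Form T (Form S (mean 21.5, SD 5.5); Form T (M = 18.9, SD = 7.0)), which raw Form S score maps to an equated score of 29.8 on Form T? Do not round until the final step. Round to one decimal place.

30.1

Invert y = (SD_Y/SD_X)(x − M_X) + M_Y:
x = (SD_X/SD_Y)(y − M_Y) + M_X = (5.5/7.0)(29.8 − 18.9) + 21.5
x = 0.785714 × 10.900 + 21.5 = 30.1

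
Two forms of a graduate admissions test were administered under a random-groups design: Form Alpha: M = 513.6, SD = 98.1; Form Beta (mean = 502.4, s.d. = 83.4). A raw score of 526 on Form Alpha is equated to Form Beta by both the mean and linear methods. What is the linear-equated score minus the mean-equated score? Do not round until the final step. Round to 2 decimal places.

Mean-equated: 526 + (502.4 − 513.6) = 514.80
Linear-equated: (83.4/98.1)(526 − 513.6) + 502.4 = 512.942
Difference = 512.942 − 514.80 = -1.86

-1.86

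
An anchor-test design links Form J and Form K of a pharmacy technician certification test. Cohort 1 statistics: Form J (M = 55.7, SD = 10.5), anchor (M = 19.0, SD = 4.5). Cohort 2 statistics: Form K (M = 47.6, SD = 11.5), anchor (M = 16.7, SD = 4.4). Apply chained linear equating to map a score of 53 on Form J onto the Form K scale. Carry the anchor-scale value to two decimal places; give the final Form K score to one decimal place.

Form J → anchor (Cohort 1): v = (4.5/10.5)(53 − 55.7) + 19.0 = 17.84
anchor → Form K (Cohort 2): y = (11.5/4.4)(17.84 − 16.7) + 47.6 = 50.6

50.6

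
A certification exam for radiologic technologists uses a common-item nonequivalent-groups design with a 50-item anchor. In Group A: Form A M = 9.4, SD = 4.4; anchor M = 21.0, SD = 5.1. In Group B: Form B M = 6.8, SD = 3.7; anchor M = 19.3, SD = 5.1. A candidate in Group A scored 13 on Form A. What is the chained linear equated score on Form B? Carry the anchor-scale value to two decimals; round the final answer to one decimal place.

Form A → anchor (Group A): v = (5.1/4.4)(13 − 9.4) + 21.0 = 25.17
anchor → Form B (Group B): y = (3.7/5.1)(25.17 − 19.3) + 6.8 = 11.1

11.1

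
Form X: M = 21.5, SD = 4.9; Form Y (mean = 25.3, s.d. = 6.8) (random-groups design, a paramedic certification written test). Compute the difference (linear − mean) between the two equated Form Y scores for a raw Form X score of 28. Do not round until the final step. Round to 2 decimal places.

2.52

Mean-equated: 28 + (25.3 − 21.5) = 31.80
Linear-equated: (6.8/4.9)(28 − 21.5) + 25.3 = 34.320
Difference = 34.320 − 31.80 = 2.52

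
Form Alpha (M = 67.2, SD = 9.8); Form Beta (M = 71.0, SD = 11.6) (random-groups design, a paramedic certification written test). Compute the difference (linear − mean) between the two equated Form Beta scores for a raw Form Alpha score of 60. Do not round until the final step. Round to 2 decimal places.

-1.32

Mean-equated: 60 + (71.0 − 67.2) = 63.80
Linear-equated: (11.6/9.8)(60 − 67.2) + 71.0 = 62.478
Difference = 62.478 − 63.80 = -1.32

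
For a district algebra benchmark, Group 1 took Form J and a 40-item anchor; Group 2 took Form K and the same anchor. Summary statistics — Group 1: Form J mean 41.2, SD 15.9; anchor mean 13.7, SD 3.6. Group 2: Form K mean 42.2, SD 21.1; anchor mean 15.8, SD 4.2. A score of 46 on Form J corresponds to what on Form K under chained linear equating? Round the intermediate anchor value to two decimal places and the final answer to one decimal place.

37.1

Form J → anchor (Group 1): v = (3.6/15.9)(46 − 41.2) + 13.7 = 14.79
anchor → Form K (Group 2): y = (21.1/4.2)(14.79 − 15.8) + 42.2 = 37.1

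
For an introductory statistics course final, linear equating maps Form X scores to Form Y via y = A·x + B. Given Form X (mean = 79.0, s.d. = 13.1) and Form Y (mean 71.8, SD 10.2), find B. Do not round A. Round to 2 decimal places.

A = SD_Y / SD_X = 10.2 / 13.1 = 0.778626
B = M_Y − A·M_X = 71.8 − 0.778626 × 79.0 = 10.29

10.29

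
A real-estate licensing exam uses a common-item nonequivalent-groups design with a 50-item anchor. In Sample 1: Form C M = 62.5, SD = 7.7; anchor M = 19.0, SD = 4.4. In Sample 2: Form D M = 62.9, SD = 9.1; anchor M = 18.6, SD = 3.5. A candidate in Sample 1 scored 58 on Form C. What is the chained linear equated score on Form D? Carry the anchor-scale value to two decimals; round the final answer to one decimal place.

57.3

Form C → anchor (Sample 1): v = (4.4/7.7)(58 − 62.5) + 19.0 = 16.43
anchor → Form D (Sample 2): y = (9.1/3.5)(16.43 − 18.6) + 62.9 = 57.3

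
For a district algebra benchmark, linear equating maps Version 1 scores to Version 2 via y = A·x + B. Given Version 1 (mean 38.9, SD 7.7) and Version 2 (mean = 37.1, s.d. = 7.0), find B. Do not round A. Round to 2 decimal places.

1.74

A = SD_Y / SD_X = 7.0 / 7.7 = 0.909091
B = M_Y − A·M_X = 37.1 − 0.909091 × 38.9 = 1.74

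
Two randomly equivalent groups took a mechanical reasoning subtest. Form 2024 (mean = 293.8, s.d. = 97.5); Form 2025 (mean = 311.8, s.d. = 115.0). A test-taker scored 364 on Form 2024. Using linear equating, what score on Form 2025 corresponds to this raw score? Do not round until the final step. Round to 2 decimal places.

394.60

Linear equating: y = (SD_Y/SD_X)(x − M_X) + M_Y
y = (115.0/97.5)(364 − 293.8) + 311.8
y = 1.179487 × 70.2 + 311.8 = 82.8000 + 311.8 = 394.60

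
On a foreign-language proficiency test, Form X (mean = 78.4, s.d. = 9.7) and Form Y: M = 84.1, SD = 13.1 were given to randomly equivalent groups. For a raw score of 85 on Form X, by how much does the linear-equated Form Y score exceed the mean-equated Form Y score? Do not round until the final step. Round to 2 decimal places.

2.31

Mean-equated: 85 + (84.1 − 78.4) = 90.70
Linear-equated: (13.1/9.7)(85 − 78.4) + 84.1 = 93.013
Difference = 93.013 − 90.70 = 2.31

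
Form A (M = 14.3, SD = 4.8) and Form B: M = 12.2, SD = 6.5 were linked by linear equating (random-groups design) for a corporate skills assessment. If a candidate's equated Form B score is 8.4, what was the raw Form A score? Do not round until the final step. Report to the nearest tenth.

Invert y = (SD_Y/SD_X)(x − M_X) + M_Y:
x = (SD_X/SD_Y)(y − M_Y) + M_X = (4.8/6.5)(8.4 − 12.2) + 14.3
x = 0.738462 × -3.800 + 14.3 = 11.5

11.5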